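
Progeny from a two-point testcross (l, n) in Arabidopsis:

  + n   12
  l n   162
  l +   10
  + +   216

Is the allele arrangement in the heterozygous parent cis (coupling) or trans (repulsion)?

cis

The two most frequent classes are + + (216) and l n (162); these are the parental (non-recombinant) types.
So the F1 carried + + on one chromosome and l n on the other — the recessive alleles are on the same chromosome (cis / coupling).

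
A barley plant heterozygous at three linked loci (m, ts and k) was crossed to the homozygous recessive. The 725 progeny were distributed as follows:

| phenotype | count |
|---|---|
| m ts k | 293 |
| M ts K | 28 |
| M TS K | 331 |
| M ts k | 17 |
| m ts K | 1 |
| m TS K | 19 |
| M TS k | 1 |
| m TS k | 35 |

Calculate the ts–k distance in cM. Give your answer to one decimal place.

9.0 cM

The two most frequent reciprocal classes, M TS K and m ts k, are the parental types, so the F1 was M TS K / m ts k.
The two rarest classes, M TS k and m ts K, are the double crossovers. Comparing them with the parentals, only the k allele has switched, so k is the middle locus and the order is m – k – ts.
Crossovers in the k–ts interval produce the single-crossover classes M ts K and m TS k (28 + 35 = 63) plus the double crossovers (2).
RF(k–ts) = (63 + 2) / 725 = 65/725 = 0.0897 → 9.0 cM.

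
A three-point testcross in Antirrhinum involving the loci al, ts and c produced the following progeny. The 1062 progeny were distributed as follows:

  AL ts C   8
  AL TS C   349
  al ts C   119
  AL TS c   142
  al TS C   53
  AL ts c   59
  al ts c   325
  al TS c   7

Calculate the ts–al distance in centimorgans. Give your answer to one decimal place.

The two most frequent reciprocal classes, AL TS C and al ts c, are the parental types, so the F1 was AL TS C / al ts c.
The two rarest classes, AL ts C and al TS c, are the double crossovers. Comparing them with the parentals, only the ts allele has switched, so ts is the middle locus and the order is c – ts – al.
Crossovers in the ts–al interval produce the single-crossover classes al TS C and AL ts c (53 + 59 = 112) plus the double crossovers (15).
RF(ts–al) = (112 + 15) / 1062 = 127/1062 = 0.1196 → 12.0 centimorgans.

12.0 centimorgans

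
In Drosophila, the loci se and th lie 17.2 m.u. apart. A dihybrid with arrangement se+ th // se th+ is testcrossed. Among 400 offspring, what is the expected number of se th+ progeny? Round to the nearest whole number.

A map distance of 17.2 m.u. corresponds to a recombination frequency of 0.172.
The F1 is se+ th / se th+, so se th+ is a parental gamete class with expected frequency (1 − r)/2 = 0.828/2 = 0.4140.
Expected number = 0.4140 × 400 = 165.60 ≈ 166.

166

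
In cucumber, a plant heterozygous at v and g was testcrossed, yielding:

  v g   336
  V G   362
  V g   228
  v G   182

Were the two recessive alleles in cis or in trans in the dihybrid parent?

The two most frequent classes are V G (362) and v g (336); these are the parental (non-recombinant) types.
So the F1 carried V G on one chromosome and v g on the other — the recessive alleles are on the same chromosome (cis / coupling).

cis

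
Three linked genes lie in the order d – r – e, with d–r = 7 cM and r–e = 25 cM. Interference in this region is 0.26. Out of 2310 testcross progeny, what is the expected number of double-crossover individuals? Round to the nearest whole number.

30

Map distances give recombination frequencies of 0.070 and 0.250 for the two intervals.
With interference 0.26 (so coincidence = 0.74), expected double-crossover frequency = 0.070 × 0.250 × 0.74 = 0.01295.
Expected number = 0.01295 × 2310 = 29.91 ≈ 30.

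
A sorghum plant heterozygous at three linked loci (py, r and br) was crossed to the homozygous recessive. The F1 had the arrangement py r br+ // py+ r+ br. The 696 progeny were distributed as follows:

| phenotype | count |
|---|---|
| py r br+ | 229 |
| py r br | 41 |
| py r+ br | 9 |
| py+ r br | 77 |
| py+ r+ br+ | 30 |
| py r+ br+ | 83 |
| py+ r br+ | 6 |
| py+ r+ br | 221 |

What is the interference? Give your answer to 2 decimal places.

The two rarest classes, py+ r br+ and py r+ br, are the double crossovers. Comparing them with the parentals, only the py allele has switched, so py is the middle locus and the order is r – py – br.
r–py: (160 + 15)/696 = 0.2514; py–br: (71 + 15)/696 = 0.1236.
Expected DCO frequency = 0.2514 × 0.1236 ≈ 0.03107; observed = 15/696 ≈ 0.02155.
Coefficient of coincidence = 0.02155/0.03107 ≈ 0.69; interference = 1 − 0.69 = 0.31.

0.31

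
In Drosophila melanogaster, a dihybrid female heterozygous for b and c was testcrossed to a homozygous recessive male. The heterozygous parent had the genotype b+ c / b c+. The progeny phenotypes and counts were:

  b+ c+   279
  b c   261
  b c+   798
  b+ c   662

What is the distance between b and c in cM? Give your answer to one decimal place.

27.0 cM

The recombinant classes are b+ c+ and b c: 279 + 261 = 540.
Recombination frequency = 540/2000 = 0.2700 ≈ 27.0%, i.e. 27.0 cM.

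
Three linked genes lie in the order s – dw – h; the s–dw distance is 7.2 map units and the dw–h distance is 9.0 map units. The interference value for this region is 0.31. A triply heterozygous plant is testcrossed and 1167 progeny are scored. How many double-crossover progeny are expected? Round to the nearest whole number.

Map distances give recombination frequencies of 0.072 and 0.090 for the two intervals.
With interference 0.31 (so coincidence = 0.69), expected double-crossover frequency = 0.072 × 0.090 × 0.69 = 0.00447.
Expected number = 0.00447 × 1167 = 5.22 ≈ 5.

5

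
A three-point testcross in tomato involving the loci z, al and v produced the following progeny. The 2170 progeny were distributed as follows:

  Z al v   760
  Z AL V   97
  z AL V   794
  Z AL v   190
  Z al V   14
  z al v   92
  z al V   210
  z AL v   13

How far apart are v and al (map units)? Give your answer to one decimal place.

The two most frequent reciprocal classes, Z al v and z AL V, are the parental types, so the F1 was Z al v / z AL V.
The two rarest classes, Z al V and z AL v, are the double crossovers. Comparing them with the parentals, only the v allele has switched, so v is the middle locus and the order is z – v – al.
Crossovers in the v–al interval produce the single-crossover classes Z AL v and z al V (190 + 210 = 400) plus the double crossovers (27).
RF(v–al) = (400 + 27) / 2170 = 427/2170 = 0.1968 → 19.7 map units.

19.7 map units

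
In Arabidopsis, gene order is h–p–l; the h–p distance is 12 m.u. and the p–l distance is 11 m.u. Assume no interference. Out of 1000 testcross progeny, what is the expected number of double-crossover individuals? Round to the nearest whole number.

13

Map distances give recombination frequencies of 0.120 and 0.110 for the two intervals.
With no interference, expected double-crossover frequency = 0.120 × 0.110 = 0.01320.
Expected number = 0.01320 × 1000 = 13.20 ≈ 13.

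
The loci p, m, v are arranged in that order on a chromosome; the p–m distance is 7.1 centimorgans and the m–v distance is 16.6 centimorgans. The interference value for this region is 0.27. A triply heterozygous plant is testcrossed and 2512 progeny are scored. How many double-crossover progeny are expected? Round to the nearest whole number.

22

Map distances give recombination frequencies of 0.071 and 0.166 for the two intervals.
With interference 0.27 (so coincidence = 0.73), expected double-crossover frequency = 0.071 × 0.166 × 0.73 = 0.00860.
Expected number = 0.00860 × 2512 = 21.61 ≈ 22.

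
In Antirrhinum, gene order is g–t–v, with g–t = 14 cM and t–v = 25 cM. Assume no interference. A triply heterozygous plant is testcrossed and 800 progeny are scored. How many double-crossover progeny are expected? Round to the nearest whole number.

28

Map distances give recombination frequencies of 0.140 and 0.250 for the two intervals.
With no interference, expected double-crossover frequency = 0.140 × 0.250 = 0.03500.
Expected number = 0.03500 × 800 = 28.00 ≈ 28.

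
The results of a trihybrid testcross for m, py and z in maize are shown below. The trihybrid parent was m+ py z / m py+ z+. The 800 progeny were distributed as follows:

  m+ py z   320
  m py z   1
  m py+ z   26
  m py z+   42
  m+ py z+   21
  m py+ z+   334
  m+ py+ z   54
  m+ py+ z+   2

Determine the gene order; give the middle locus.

The two rarest classes, m py z and m+ py+ z+, are the double crossovers. Comparing them with the parentals, only the m allele has switched, so m is the middle locus and the order is py – m – z.

m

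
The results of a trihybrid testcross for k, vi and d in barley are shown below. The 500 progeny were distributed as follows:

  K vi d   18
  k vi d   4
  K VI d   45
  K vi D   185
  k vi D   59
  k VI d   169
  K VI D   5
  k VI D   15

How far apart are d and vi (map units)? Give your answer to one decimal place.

8.4 map units

The two most frequent reciprocal classes, K vi D and k VI d, are the parental types, so the F1 was K vi D / k VI d.
The two rarest classes, K VI D and k vi d, are the double crossovers. Comparing them with the parentals, only the vi allele has switched, so vi is the middle locus and the order is k – vi – d.
Crossovers in the vi–d interval produce the single-crossover classes K vi d and k VI D (18 + 15 = 33) plus the double crossovers (9).
RF(vi–d) = (33 + 9) / 500 = 42/500 = 0.0840 → 8.4 map units.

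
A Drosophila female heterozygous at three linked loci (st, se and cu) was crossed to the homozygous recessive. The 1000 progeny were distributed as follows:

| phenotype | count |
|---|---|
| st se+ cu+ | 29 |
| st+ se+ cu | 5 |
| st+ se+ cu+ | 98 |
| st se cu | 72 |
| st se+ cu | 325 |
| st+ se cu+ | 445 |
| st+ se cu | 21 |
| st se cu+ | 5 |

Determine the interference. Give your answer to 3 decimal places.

The two most frequent reciprocal classes, st+ se cu+ and st se+ cu, are the parental types, so the F1 was st+ se cu+ / st se+ cu.
The two rarest classes, st se cu+ and st+ se+ cu, are the double crossovers. Comparing them with the parentals, only the st allele has switched, so st is the middle locus and the order is se – st – cu.
se–st: (170 + 10)/1000 = 0.1800; st–cu: (50 + 10)/1000 = 0.0600.
Expected DCO frequency = 0.1800 × 0.0600 ≈ 0.01080; observed = 10/1000 ≈ 0.01000.
Coefficient of coincidence = 0.01000/0.01080 ≈ 0.926; interference = 1 − 0.926 = 0.074.

0.074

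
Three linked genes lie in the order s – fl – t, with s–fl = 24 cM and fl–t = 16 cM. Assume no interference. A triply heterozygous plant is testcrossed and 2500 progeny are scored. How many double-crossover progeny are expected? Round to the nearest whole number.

96

Map distances give recombination frequencies of 0.240 and 0.160 for the two intervals.
With no interference, expected double-crossover frequency = 0.240 × 0.160 = 0.03840.
Expected number = 0.03840 × 2500 = 96.00 ≈ 96.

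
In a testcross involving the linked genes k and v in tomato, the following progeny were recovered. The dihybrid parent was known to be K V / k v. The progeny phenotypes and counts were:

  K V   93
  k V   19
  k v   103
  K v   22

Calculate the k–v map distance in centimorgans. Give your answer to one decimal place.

17.3 centimorgans

The recombinant classes are K v and k V: 22 + 19 = 41.
Recombination frequency = 41/237 = 0.1730 ≈ 17.3%, i.e. 17.3 centimorgans.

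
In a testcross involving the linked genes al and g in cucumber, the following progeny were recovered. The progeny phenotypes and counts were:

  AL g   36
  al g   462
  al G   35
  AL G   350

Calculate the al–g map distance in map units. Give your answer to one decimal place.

The two most frequent classes, AL G (350) and al g (462), are the parental types, so the F1 was AL G / al g.
The recombinant classes are AL g and al G: 36 + 35 = 71.
Recombination frequency = 71/883 = 0.0804 ≈ 8.0%, i.e. 8.0 map units.

8.0 map units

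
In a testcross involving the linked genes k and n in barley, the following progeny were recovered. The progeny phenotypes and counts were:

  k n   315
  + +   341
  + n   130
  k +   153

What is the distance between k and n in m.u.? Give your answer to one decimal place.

The two most frequent classes, + + (341) and k n (315), are the parental types, so the F1 was + + / k n.
The recombinant classes are + n and k +: 130 + 153 = 283.
Recombination frequency = 283/939 = 0.3014 ≈ 30.1%, i.e. 30.1 m.u.

30.1 m.u.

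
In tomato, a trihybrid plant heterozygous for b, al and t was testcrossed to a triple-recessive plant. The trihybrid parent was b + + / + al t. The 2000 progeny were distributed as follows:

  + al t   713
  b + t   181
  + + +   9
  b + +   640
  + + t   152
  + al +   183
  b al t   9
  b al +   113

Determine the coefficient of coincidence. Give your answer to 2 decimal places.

0.33

The two rarest classes, + + + and b al t, are the double crossovers. Comparing them with the parentals, only the b allele has switched, so b is the middle locus and the order is t – b – al.
t–b: (364 + 18)/2000 = 0.1910; b–al: (265 + 18)/2000 = 0.1415.
Expected DCO frequency = 0.1910 × 0.1415 ≈ 0.02703; observed = 18/2000 ≈ 0.00900.
Coefficient of coincidence = 0.00900/0.02703 ≈ 0.33.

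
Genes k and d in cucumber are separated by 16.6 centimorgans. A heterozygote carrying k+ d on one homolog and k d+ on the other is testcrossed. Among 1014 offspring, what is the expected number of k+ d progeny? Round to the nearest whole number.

423

A map distance of 16.6 centimorgans corresponds to a recombination frequency of 0.166.
The F1 is k+ d / k d+, so k+ d is a parental gamete class with expected frequency (1 − r)/2 = 0.834/2 = 0.4170.
Expected number = 0.4170 × 1014 = 422.84 ≈ 423.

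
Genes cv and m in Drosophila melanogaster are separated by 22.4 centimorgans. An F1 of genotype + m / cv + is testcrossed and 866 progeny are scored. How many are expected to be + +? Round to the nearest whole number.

A map distance of 22.4 centimorgans corresponds to a recombination frequency of 0.224.
The F1 is + m / cv +, so + + is a recombinant gamete class with expected frequency r/2 = 0.224/2 = 0.1120.
Expected number = 0.1120 × 866 = 96.99 ≈ 97.

97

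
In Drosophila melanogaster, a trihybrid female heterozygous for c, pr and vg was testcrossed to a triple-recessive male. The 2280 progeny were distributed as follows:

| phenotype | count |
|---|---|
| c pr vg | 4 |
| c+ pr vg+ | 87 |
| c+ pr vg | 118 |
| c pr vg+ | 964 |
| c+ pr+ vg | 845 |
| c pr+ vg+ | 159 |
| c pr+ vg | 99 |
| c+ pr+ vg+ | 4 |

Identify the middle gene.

The two most frequent reciprocal classes, c pr vg+ and c+ pr+ vg, are the parental types, so the F1 was c pr vg+ / c+ pr+ vg.
The two rarest classes, c pr vg and c+ pr+ vg+, are the double crossovers. Comparing them with the parentals, only the vg allele has switched, so vg is the middle locus and the order is c – vg – pr.

vg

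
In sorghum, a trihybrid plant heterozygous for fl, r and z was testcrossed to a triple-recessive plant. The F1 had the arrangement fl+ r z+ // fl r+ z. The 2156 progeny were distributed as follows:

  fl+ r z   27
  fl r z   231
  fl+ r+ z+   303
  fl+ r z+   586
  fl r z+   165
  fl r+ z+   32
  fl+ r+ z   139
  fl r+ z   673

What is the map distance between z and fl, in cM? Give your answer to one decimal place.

The two rarest classes, fl+ r z and fl r+ z+, are the double crossovers. Comparing them with the parentals, only the z allele has switched, so z is the middle locus and the order is r – z – fl.
Crossovers in the z–fl interval produce the single-crossover classes fl r z+ and fl+ r+ z (165 + 139 = 304) plus the double crossovers (59).
RF(z–fl) = (304 + 59) / 2156 = 363/2156 = 0.1684 → 16.8 cM.

16.8 cM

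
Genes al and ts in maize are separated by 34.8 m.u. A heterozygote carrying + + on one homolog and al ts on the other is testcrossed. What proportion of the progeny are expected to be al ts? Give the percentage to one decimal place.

A map distance of 34.8 m.u. corresponds to a recombination frequency of 0.348.
The F1 is + + / al ts, so al ts is a parental gamete class with expected frequency (1 − r)/2 = 0.652/2 = 0.3260.
That is 0.3260 = 32.6% of the progeny.

32.6%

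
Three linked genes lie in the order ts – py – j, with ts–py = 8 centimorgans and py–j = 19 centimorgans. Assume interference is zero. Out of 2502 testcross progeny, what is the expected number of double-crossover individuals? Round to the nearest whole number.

38

Map distances give recombination frequencies of 0.080 and 0.190 for the two intervals.
With no interference, expected double-crossover frequency = 0.080 × 0.190 = 0.01520.
Expected number = 0.01520 × 2502 = 38.03 ≈ 38.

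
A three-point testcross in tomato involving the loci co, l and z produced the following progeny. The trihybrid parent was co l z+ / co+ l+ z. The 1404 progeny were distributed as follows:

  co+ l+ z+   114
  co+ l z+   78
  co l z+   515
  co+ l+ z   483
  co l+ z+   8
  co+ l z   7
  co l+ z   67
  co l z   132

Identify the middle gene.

The two rarest classes, co l+ z+ and co+ l z, are the double crossovers. Comparing them with the parentals, only the l allele has switched, so l is the middle locus and the order is co – l – z.

l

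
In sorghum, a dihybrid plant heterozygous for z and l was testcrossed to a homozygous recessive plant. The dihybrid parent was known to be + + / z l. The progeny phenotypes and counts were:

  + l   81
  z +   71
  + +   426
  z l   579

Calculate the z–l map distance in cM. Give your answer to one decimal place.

13.1 cM

The recombinant classes are + l and z +: 81 + 71 = 152.
Recombination frequency = 152/1157 = 0.1314 ≈ 13.1%, i.e. 13.1 cM.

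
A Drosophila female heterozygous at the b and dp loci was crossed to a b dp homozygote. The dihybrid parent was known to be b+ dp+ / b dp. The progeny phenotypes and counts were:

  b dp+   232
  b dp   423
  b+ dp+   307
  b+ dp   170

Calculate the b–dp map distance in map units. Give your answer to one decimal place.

The recombinant classes are b+ dp and b dp+: 170 + 232 = 402.
Recombination frequency = 402/1132 = 0.3551 ≈ 35.5%, i.e. 35.5 map units.

35.5 map units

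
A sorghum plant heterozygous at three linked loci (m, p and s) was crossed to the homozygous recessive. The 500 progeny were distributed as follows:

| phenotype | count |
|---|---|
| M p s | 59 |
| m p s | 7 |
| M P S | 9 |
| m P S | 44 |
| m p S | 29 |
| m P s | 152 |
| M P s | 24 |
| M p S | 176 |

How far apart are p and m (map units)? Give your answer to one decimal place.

13.8 map units

The two most frequent reciprocal classes, M p S and m P s, are the parental types, so the F1 was M p S / m P s.
The two rarest classes, M P S and m p s, are the double crossovers. Comparing them with the parentals, only the p allele has switched, so p is the middle locus and the order is s – p – m.
Crossovers in the p–m interval produce the single-crossover classes m p S and M P s (29 + 24 = 53) plus the double crossovers (16).
RF(p–m) = (53 + 16) / 500 = 69/500 = 0.1380 → 13.8 map units.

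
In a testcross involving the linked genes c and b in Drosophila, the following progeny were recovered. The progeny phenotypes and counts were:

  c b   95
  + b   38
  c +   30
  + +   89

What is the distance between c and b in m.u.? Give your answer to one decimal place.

The two most frequent classes, + + (89) and c b (95), are the parental types, so the F1 was + + / c b.
The recombinant classes are + b and c +: 38 + 30 = 68.
Recombination frequency = 68/252 = 0.2698 ≈ 27.0%, i.e. 27.0 m.u.

27.0 m.u.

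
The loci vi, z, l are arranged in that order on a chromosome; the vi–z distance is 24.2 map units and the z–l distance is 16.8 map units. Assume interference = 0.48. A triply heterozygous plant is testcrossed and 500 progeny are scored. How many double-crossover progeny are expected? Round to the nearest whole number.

Map distances give recombination frequencies of 0.242 and 0.168 for the two intervals.
With interference 0.48 (so coincidence = 0.52), expected double-crossover frequency = 0.242 × 0.168 × 0.52 = 0.02114.
Expected number = 0.02114 × 500 = 10.57 ≈ 11.

11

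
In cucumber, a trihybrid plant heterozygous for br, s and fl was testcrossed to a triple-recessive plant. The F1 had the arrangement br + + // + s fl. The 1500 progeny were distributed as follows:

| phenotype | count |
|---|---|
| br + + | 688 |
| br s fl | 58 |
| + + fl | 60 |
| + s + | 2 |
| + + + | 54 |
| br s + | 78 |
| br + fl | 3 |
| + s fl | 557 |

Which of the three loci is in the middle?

The two rarest classes, br + fl and + s +, are the double crossovers. Comparing them with the parentals, only the fl allele has switched, so fl is the middle locus and the order is br – fl – s.

fl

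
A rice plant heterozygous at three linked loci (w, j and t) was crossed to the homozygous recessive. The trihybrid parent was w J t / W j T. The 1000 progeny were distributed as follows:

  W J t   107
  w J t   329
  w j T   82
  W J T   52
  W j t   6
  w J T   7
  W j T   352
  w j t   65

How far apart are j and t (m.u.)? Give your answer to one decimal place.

13.0 m.u.

The two rarest classes, w J T and W j t, are the double crossovers. Comparing them with the parentals, only the t allele has switched, so t is the middle locus and the order is w – t – j.
Crossovers in the t–j interval produce the single-crossover classes w j t and W J T (65 + 52 = 117) plus the double crossovers (13).
RF(t–j) = (117 + 13) / 1000 = 130/1000 = 0.1300 → 13.0 m.u.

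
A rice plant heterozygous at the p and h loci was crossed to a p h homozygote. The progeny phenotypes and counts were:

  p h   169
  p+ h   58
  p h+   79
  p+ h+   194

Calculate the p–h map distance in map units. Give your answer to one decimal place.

27.4 map units

The two most frequent classes, p+ h+ (194) and p h (169), are the parental types, so the F1 was p+ h+ / p h.
The recombinant classes are p+ h and p h+: 58 + 79 = 137.
Recombination frequency = 137/500 = 0.2740 ≈ 27.4%, i.e. 27.4 map units.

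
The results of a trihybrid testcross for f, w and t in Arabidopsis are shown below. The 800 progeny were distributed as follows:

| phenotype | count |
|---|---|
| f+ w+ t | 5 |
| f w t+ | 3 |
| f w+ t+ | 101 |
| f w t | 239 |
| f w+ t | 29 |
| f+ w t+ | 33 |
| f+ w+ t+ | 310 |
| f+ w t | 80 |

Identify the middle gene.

The two most frequent reciprocal classes, f+ w+ t+ and f w t, are the parental types, so the F1 was f+ w+ t+ / f w t.
The two rarest classes, f+ w+ t and f w t+, are the double crossovers. Comparing them with the parentals, only the t allele has switched, so t is the middle locus and the order is f – t – w.

t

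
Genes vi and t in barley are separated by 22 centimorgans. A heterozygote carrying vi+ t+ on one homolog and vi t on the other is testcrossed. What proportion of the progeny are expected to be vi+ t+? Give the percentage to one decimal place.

A map distance of 22 centimorgans corresponds to a recombination frequency of 0.220.
The F1 is vi+ t+ / vi t, so vi+ t+ is a parental gamete class with expected frequency (1 − r)/2 = 0.780/2 = 0.3900.
That is 0.3900 = 39.0% of the progeny.

39.0%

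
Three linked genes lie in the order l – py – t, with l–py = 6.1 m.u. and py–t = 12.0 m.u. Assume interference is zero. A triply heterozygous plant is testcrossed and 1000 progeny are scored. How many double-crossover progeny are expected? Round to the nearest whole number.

7

Map distances give recombination frequencies of 0.061 and 0.120 for the two intervals.
With no interference, expected double-crossover frequency = 0.061 × 0.120 = 0.00732.
Expected number = 0.00732 × 1000 = 7.32 ≈ 7.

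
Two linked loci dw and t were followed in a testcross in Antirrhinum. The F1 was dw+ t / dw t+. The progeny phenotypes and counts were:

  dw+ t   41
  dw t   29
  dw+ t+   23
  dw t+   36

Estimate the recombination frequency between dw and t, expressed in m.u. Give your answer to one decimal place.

The recombinant classes are dw+ t+ and dw t: 23 + 29 = 52.
Recombination frequency = 52/129 = 0.4031 ≈ 40.3%, i.e. 40.3 m.u.

40.3 m.u.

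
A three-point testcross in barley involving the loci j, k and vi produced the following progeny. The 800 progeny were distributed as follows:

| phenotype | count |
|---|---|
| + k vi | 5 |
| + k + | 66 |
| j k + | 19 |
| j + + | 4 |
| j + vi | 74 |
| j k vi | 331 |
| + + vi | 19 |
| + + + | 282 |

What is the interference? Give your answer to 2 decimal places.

-0.03

The two most frequent reciprocal classes, + + + and j k vi, are the parental types, so the F1 was + + + / j k vi.
The two rarest classes, j + + and + k vi, are the double crossovers. Comparing them with the parentals, only the j allele has switched, so j is the middle locus and the order is k – j – vi.
k–j: (140 + 9)/800 = 0.1862; j–vi: (38 + 9)/800 = 0.0587.
Expected DCO frequency = 0.1862 × 0.0587 ≈ 0.01093; observed = 9/800 ≈ 0.01125.
Coefficient of coincidence = 0.01125/0.01093 ≈ 1.03; interference = 1 − 1.03 = -0.03.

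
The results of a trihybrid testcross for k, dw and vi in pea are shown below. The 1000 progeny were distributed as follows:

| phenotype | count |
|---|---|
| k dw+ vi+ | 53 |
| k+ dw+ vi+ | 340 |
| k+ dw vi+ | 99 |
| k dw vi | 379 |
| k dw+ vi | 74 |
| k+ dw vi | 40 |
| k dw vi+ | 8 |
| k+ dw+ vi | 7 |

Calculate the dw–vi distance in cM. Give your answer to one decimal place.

The two most frequent reciprocal classes, k+ dw+ vi+ and k dw vi, are the parental types, so the F1 was k+ dw+ vi+ / k dw vi.
The two rarest classes, k+ dw+ vi and k dw vi+, are the double crossovers. Comparing them with the parentals, only the vi allele has switched, so vi is the middle locus and the order is dw – vi – k.
Crossovers in the dw–vi interval produce the single-crossover classes k+ dw vi+ and k dw+ vi (99 + 74 = 173) plus the double crossovers (15).
RF(dw–vi) = (173 + 15) / 1000 = 188/1000 = 0.1880 → 18.8 cM.

18.8 cM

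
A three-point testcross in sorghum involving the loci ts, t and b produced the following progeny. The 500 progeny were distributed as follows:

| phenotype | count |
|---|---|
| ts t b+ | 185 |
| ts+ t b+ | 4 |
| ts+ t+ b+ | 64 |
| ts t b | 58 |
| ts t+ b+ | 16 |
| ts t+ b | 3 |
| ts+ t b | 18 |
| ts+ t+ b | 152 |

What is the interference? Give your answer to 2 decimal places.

The two most frequent reciprocal classes, ts t b+ and ts+ t+ b, are the parental types, so the F1 was ts t b+ / ts+ t+ b.
The two rarest classes, ts+ t b+ and ts t+ b, are the double crossovers. Comparing them with the parentals, only the ts allele has switched, so ts is the middle locus and the order is b – ts – t.
b–ts: (122 + 7)/500 = 0.2580; ts–t: (34 + 7)/500 = 0.0820.
Expected DCO frequency = 0.2580 × 0.0820 ≈ 0.02116; observed = 7/500 ≈ 0.01400.
Coefficient of coincidence = 0.01400/0.02116 ≈ 0.66; interference = 1 − 0.66 = 0.34.

0.34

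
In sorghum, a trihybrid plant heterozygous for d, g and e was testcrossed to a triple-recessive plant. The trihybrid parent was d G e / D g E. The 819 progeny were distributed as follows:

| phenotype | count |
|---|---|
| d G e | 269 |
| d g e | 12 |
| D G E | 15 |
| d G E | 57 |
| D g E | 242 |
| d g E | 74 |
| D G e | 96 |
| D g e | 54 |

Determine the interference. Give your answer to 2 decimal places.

The two rarest classes, d g e and D G E, are the double crossovers. Comparing them with the parentals, only the g allele has switched, so g is the middle locus and the order is e – g – d.
e–g: (111 + 27)/819 = 0.1685; g–d: (170 + 27)/819 = 0.2405.
Expected DCO frequency = 0.1685 × 0.2405 ≈ 0.04052; observed = 27/819 ≈ 0.03297.
Coefficient of coincidence = 0.03297/0.04052 ≈ 0.81; interference = 1 − 0.81 = 0.19.

0.19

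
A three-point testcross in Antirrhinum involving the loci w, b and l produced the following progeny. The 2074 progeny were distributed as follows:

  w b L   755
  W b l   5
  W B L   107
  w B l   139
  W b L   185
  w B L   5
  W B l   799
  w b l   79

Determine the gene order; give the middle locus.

The two most frequent reciprocal classes, w b L and W B l, are the parental types, so the F1 was w b L / W B l.
The two rarest classes, w B L and W b l, are the double crossovers. Comparing them with the parentals, only the b allele has switched, so b is the middle locus and the order is w – b – l.

b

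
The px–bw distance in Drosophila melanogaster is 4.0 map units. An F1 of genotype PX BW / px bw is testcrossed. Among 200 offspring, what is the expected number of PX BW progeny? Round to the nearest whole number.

96

A map distance of 4.0 map units corresponds to a recombination frequency of 0.040.
The F1 is PX BW / px bw, so PX BW is a parental gamete class with expected frequency (1 − r)/2 = 0.960/2 = 0.4800.
Expected number = 0.4800 × 200 = 96.00 ≈ 96.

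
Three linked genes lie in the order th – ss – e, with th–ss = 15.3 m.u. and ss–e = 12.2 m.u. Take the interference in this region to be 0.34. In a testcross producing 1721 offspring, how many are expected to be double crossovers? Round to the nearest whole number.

Map distances give recombination frequencies of 0.153 and 0.122 for the two intervals.
With interference 0.34 (so coincidence = 0.66), expected double-crossover frequency = 0.153 × 0.122 × 0.66 = 0.01232.
Expected number = 0.01232 × 1721 = 21.20 ≈ 21.

21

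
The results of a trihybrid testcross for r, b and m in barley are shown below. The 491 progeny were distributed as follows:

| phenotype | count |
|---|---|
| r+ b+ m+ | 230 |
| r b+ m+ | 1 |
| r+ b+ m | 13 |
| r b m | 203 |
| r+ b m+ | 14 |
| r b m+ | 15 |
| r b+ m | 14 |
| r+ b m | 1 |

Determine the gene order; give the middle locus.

r

The two most frequent reciprocal classes, r b m and r+ b+ m+, are the parental types, so the F1 was r b m / r+ b+ m+.
The two rarest classes, r+ b m and r b+ m+, are the double crossovers. Comparing them with the parentals, only the r allele has switched, so r is the middle locus and the order is b – r – m.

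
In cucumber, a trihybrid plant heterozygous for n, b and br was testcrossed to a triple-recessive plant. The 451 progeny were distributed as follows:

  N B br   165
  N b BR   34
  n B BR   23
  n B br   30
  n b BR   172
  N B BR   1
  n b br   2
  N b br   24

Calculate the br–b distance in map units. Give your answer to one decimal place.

11.1 map units

The two most frequent reciprocal classes, n b BR and N B br, are the parental types, so the F1 was n b BR / N B br.
The two rarest classes, n b br and N B BR, are the double crossovers. Comparing them with the parentals, only the br allele has switched, so br is the middle locus and the order is b – br – n.
Crossovers in the b–br interval produce the single-crossover classes n B BR and N b br (23 + 24 = 47) plus the double crossovers (3).
RF(b–br) = (47 + 3) / 451 = 50/451 = 0.1109 → 11.1 map units.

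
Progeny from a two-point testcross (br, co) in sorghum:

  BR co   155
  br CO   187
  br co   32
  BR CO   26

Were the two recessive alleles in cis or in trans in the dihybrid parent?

The two most frequent classes are BR co (155) and br CO (187); these are the parental (non-recombinant) types.
So the F1 carried BR co on one chromosome and br CO on the other — the recessive alleles are on opposite chromosomes (trans / repulsion).

trans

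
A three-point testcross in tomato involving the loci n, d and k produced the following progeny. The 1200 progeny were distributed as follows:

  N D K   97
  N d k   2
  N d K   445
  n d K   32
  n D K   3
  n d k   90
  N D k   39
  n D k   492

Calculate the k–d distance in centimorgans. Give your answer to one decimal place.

16.0 centimorgans

The two most frequent reciprocal classes, N d K and n D k, are the parental types, so the F1 was N d K / n D k.
The two rarest classes, N d k and n D K, are the double crossovers. Comparing them with the parentals, only the k allele has switched, so k is the middle locus and the order is n – k – d.
Crossovers in the k–d interval produce the single-crossover classes N D K and n d k (97 + 90 = 187) plus the double crossovers (5).
RF(k–d) = (187 + 5) / 1200 = 192/1200 = 0.1600 → 16.0 centimorgans.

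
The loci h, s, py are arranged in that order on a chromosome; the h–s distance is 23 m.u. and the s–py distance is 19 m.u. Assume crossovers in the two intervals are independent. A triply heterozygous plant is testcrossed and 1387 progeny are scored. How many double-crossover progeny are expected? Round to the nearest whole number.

Map distances give recombination frequencies of 0.230 and 0.190 for the two intervals.
With no interference, expected double-crossover frequency = 0.230 × 0.190 = 0.04370.
Expected number = 0.04370 × 1387 = 60.61 ≈ 61.

61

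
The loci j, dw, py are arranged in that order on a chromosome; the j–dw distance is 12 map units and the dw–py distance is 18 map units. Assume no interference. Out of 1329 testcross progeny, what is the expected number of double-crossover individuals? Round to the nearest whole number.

Map distances give recombination frequencies of 0.120 and 0.180 for the two intervals.
With no interference, expected double-crossover frequency = 0.120 × 0.180 = 0.02160.
Expected number = 0.02160 × 1329 = 28.71 ≈ 29.

29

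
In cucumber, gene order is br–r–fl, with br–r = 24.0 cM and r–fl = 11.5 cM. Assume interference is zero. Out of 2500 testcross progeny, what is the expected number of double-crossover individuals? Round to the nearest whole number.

69

Map distances give recombination frequencies of 0.240 and 0.115 for the two intervals.
With no interference, expected double-crossover frequency = 0.240 × 0.115 = 0.02760.
Expected number = 0.02760 × 2500 = 69.00 ≈ 69.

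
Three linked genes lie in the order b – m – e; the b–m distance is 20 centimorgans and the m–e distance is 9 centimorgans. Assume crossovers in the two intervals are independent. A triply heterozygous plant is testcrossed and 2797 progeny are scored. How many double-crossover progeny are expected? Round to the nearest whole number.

Map distances give recombination frequencies of 0.200 and 0.090 for the two intervals.
With no interference, expected double-crossover frequency = 0.200 × 0.090 = 0.01800.
Expected number = 0.01800 × 2797 = 50.35 ≈ 50.

50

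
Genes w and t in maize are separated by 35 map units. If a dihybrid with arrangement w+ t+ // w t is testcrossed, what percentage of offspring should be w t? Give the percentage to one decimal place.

32.5%

A map distance of 35 map units corresponds to a recombination frequency of 0.350.
The F1 is w+ t+ / w t, so w t is a parental gamete class with expected frequency (1 − r)/2 = 0.650/2 = 0.3250.
That is 0.3250 = 32.5% of the progeny.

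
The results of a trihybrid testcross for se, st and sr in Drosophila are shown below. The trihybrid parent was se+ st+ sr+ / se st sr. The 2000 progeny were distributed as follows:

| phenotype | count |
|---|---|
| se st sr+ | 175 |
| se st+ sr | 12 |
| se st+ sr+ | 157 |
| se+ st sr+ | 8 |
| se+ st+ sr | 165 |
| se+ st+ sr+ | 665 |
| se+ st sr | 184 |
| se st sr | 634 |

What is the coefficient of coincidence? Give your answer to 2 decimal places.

0.31

The two rarest classes, se+ st sr+ and se st+ sr, are the double crossovers. Comparing them with the parentals, only the st allele has switched, so st is the middle locus and the order is se – st – sr.
se–st: (341 + 20)/2000 = 0.1805; st–sr: (340 + 20)/2000 = 0.1800.
Expected DCO frequency = 0.1805 × 0.1800 ≈ 0.03249; observed = 20/2000 ≈ 0.01000.
Coefficient of coincidence = 0.01000/0.03249 ≈ 0.31.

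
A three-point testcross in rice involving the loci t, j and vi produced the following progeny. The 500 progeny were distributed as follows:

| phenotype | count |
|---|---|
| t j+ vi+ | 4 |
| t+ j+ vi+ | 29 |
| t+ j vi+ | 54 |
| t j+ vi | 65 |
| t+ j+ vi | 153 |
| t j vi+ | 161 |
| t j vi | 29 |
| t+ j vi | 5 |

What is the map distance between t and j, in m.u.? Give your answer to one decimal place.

25.6 m.u.

The two most frequent reciprocal classes, t+ j+ vi and t j vi+, are the parental types, so the F1 was t+ j+ vi / t j vi+.
The two rarest classes, t+ j vi and t j+ vi+, are the double crossovers. Comparing them with the parentals, only the j allele has switched, so j is the middle locus and the order is t – j – vi.
Crossovers in the t–j interval produce the single-crossover classes t j+ vi and t+ j vi+ (65 + 54 = 119) plus the double crossovers (9).
RF(t–j) = (119 + 9) / 500 = 128/500 = 0.2560 → 25.6 m.u.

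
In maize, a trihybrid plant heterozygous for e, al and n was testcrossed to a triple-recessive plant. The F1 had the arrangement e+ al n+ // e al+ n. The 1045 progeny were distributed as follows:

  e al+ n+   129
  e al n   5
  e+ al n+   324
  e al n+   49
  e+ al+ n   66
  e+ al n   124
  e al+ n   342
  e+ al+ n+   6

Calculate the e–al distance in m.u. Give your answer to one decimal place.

The two rarest classes, e+ al+ n+ and e al n, are the double crossovers. Comparing them with the parentals, only the al allele has switched, so al is the middle locus and the order is e – al – n.
Crossovers in the e–al interval produce the single-crossover classes e al n+ and e+ al+ n (49 + 66 = 115) plus the double crossovers (11).
RF(e–al) = (115 + 11) / 1045 = 126/1045 = 0.1206 → 12.1 m.u.

12.1 m.u.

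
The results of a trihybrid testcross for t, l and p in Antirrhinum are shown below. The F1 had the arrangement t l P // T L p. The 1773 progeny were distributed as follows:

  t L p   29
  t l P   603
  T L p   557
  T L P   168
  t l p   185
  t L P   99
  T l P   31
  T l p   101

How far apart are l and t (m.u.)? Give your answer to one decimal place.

The two rarest classes, T l P and t L p, are the double crossovers. Comparing them with the parentals, only the t allele has switched, so t is the middle locus and the order is l – t – p.
Crossovers in the l–t interval produce the single-crossover classes t L P and T l p (99 + 101 = 200) plus the double crossovers (60).
RF(l–t) = (200 + 60) / 1773 = 260/1773 = 0.1466 → 14.7 m.u.

14.7 m.u.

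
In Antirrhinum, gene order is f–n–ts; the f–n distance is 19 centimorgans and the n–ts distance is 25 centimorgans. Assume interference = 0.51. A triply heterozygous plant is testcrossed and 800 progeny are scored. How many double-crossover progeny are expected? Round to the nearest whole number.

Map distances give recombination frequencies of 0.190 and 0.250 for the two intervals.
With interference 0.51 (so coincidence = 0.49), expected double-crossover frequency = 0.190 × 0.250 × 0.49 = 0.02328.
Expected number = 0.02328 × 800 = 18.62 ≈ 19.

19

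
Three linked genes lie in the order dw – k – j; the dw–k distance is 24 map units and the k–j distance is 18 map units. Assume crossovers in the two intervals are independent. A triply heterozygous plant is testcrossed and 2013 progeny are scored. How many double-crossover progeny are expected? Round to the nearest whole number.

Map distances give recombination frequencies of 0.240 and 0.180 for the two intervals.
With no interference, expected double-crossover frequency = 0.240 × 0.180 = 0.04320.
Expected number = 0.04320 × 2013 = 86.96 ≈ 87.

87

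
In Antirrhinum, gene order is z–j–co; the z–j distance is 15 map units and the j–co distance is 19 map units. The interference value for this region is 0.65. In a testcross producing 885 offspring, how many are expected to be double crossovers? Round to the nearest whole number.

Map distances give recombination frequencies of 0.150 and 0.190 for the two intervals.
With interference 0.65 (so coincidence = 0.35), expected double-crossover frequency = 0.150 × 0.190 × 0.35 = 0.00997.
Expected number = 0.00997 × 885 = 8.83 ≈ 9.

9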